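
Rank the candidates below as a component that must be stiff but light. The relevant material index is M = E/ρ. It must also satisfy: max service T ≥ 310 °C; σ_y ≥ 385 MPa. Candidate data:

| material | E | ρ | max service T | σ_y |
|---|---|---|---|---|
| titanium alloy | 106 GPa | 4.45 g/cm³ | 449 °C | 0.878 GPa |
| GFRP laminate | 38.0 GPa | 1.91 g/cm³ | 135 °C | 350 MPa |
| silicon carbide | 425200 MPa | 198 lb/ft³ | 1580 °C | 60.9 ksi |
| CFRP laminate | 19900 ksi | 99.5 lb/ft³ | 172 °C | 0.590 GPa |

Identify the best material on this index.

Screen on constraints: max service T ≥ 310 °C; σ_y ≥ 385 MPa. Survivors: titanium alloy, silicon carbide.
Convert each candidate to consistent units, then evaluate M:
  titanium alloy: E = 106.0 GPa, ρ = 4450 kg/m³
  silicon carbide: E = 425.2 GPa, ρ = 3172 kg/m³
  silicon carbide: M = 134 MN·m/kg
  titanium alloy: M = 23.8 MN·m/kg
Silicon carbide ranks first.

silicon carbide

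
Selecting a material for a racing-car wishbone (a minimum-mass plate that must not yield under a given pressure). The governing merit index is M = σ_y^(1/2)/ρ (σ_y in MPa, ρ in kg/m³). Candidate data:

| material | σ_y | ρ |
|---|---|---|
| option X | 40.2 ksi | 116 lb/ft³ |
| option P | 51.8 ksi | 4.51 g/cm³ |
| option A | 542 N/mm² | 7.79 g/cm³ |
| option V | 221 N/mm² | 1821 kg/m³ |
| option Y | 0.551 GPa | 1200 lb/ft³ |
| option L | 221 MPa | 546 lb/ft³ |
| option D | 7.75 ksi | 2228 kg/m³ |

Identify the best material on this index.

option X

After converting to SI:
  option X: σ_y = 277.2 MPa, ρ = 1858 kg/m³
  option P: σ_y = 357.1 MPa, ρ = 4510 kg/m³
  option A: σ_y = 542.0 MPa, ρ = 7790 kg/m³
  option V: σ_y = 221.0 MPa, ρ = 1821 kg/m³
  option Y: σ_y = 551.0 MPa, ρ = 19220 kg/m³
  option L: σ_y = 221.0 MPa, ρ = 8746 kg/m³
  option D: σ_y = 53.43 MPa, ρ = 2228 kg/m³
  option X: M = 8.96×10⁻³
  option V: M = 8.16×10⁻³
  option P: M = 4.19×10⁻³
  option D: M = 3.28×10⁻³
  option A: M = 2.99×10⁻³
  option L: M = 1.70×10⁻³
  option Y: M = 1.22×10⁻³
Highest index: option X.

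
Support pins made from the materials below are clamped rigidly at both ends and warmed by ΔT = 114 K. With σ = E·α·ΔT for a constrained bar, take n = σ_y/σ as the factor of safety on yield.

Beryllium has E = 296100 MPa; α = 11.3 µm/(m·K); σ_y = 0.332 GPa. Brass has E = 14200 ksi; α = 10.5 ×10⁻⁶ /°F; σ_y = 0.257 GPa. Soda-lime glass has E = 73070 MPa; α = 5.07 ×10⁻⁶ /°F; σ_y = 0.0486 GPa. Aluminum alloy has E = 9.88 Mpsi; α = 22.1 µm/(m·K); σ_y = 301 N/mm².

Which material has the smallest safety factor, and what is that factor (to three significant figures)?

soda-lime glass, n = 0.639

In consistent units (E in GPa, α in ×10⁻⁶/K, σ_y in MPa):
  beryllium: E = 296.1, α = 11.3, σ_y = 332.0 → σ = 381 MPa, n = 0.870
  brass: E = 97.91, α = 18.9, σ_y = 257.0 → σ = 211 MPa, n = 1.22
  soda-lime glass: E = 73.07, α = 9.13, σ_y = 48.60 → σ = 76.0 MPa, n = 0.639
  aluminum alloy: E = 68.12, α = 22.1, σ_y = 301.0 → σ = 172 MPa, n = 1.75
Soda-lime glass has the lowest safety factor, n = 0.639.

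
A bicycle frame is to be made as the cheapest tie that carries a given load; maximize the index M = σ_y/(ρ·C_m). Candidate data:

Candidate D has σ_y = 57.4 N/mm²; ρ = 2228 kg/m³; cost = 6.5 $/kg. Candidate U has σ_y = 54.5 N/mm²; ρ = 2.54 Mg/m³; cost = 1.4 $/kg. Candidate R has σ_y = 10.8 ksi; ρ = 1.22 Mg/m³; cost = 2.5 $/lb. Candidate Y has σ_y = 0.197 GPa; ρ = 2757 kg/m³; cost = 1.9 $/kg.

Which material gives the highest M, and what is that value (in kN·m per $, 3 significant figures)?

Putting every candidate on a common basis:
  candidate D: σ_y = 57.40 MPa, ρ = 2228 kg/m³, cost = 6.500 $/kg
  candidate U: σ_y = 54.50 MPa, ρ = 2540 kg/m³, cost = 1.400 $/kg
  candidate R: σ_y = 74.46 MPa, ρ = 1220 kg/m³, cost = 5.511 $/kg
  candidate Y: σ_y = 197.0 MPa, ρ = 2757 kg/m³, cost = 1.900 $/kg
  candidate Y: M = 37.6 kN·m per $
  candidate U: M = 15.3 kN·m per $
  candidate R: M = 11.1 kN·m per $
  candidate D: M = 3.96 kN·m per $
Highest index: candidate Y.

candidate Y, M = 37.6 kN·m per $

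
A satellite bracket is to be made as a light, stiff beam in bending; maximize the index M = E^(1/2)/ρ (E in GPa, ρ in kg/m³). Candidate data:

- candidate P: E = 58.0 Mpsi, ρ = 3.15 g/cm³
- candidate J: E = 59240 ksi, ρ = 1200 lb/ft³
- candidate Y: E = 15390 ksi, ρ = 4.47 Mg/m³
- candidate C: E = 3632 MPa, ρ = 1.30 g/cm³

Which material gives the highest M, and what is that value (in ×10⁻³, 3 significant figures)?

Normalizing units and computing the index:
  candidate P: E = 399.9 GPa, ρ = 3150 kg/m³
  candidate J: E = 408.4 GPa, ρ = 19220 kg/m³
  candidate Y: E = 106.1 GPa, ρ = 4470 kg/m³
  candidate C: E = 3.632 GPa, ρ = 1300 kg/m³
  candidate P: M = 6.35×10⁻³
  candidate Y: M = 2.30×10⁻³
  candidate C: M = 1.47×10⁻³
  candidate J: M = 1.05×10⁻³
The maximum is for candidate P.

candidate P, M = 6.35×10⁻³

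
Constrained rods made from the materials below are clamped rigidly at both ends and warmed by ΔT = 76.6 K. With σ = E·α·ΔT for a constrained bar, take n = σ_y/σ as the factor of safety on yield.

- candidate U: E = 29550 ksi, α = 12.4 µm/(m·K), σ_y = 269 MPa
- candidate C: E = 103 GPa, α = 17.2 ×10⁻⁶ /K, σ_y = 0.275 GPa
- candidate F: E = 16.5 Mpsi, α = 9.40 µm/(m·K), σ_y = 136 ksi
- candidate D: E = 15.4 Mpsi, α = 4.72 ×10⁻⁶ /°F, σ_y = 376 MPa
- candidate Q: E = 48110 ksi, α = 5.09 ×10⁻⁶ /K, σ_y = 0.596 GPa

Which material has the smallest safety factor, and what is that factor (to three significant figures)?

Converting E to GPa, α to ×10⁻⁶/K, σ_y to MPa, then σ and n for each:
  candidate U: E = 203.7, α = 12.4, σ_y = 269.0 → σ = 194 MPa, n = 1.39
  candidate C: E = 103.0, α = 17.2, σ_y = 275.0 → σ = 136 MPa, n = 2.03
  candidate F: E = 113.8, α = 9.40, σ_y = 937.7 → σ = 81.9 MPa, n = 11.4
  candidate D: E = 106.2, α = 8.50, σ_y = 376.0 → σ = 69.1 MPa, n = 5.44
  candidate Q: E = 331.7, α = 5.09, σ_y = 596.0 → σ = 129 MPa, n = 4.61
Candidate U has the lowest safety factor, n = 1.39.

candidate U, n = 1.39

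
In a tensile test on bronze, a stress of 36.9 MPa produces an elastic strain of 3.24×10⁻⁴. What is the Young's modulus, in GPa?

E = σ/ε = 36.9 MPa / 3.24×10⁻⁴ = 113900 MPa = 114 GPa.

114 GPa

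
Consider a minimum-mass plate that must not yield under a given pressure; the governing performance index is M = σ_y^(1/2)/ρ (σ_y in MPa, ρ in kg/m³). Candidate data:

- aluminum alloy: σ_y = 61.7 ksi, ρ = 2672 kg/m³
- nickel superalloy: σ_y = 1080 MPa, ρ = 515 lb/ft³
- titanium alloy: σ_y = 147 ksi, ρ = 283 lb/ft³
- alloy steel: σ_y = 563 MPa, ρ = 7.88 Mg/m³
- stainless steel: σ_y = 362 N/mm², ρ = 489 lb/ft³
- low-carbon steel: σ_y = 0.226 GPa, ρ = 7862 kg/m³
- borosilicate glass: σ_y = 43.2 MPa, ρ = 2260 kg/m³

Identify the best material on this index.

aluminum alloy

In SI units:
  aluminum alloy: σ_y = 425.4 MPa, ρ = 2672 kg/m³
  nickel superalloy: σ_y = 1080 MPa, ρ = 8250 kg/m³
  titanium alloy: σ_y = 1014 MPa, ρ = 4533 kg/m³
  alloy steel: σ_y = 563.0 MPa, ρ = 7880 kg/m³
  stainless steel: σ_y = 362.0 MPa, ρ = 7833 kg/m³
  low-carbon steel: σ_y = 226.0 MPa, ρ = 7862 kg/m³
  borosilicate glass: σ_y = 43.20 MPa, ρ = 2260 kg/m³
  aluminum alloy: M = 7.72×10⁻³
  titanium alloy: M = 7.02×10⁻³
  nickel superalloy: M = 3.98×10⁻³
  alloy steel: M = 3.01×10⁻³
  borosilicate glass: M = 2.91×10⁻³
  stainless steel: M = 2.43×10⁻³
  low-carbon steel: M = 1.91×10⁻³
Aluminum alloy ranks first.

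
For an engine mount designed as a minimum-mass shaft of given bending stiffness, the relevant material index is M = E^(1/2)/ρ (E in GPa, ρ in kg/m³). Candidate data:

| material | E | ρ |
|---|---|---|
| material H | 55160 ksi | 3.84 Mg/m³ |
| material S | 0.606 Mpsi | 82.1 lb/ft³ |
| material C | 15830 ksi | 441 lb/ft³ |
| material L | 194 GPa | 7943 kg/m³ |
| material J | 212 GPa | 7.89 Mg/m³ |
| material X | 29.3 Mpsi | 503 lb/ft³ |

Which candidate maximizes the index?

Putting every candidate on a common basis:
  material H: E = 380.3 GPa, ρ = 3840 kg/m³
  material S: E = 4.178 GPa, ρ = 1315 kg/m³
  material C: E = 109.1 GPa, ρ = 7064 kg/m³
  material L: E = 194.0 GPa, ρ = 7943 kg/m³
  material J: E = 212.0 GPa, ρ = 7890 kg/m³
  material X: E = 202.0 GPa, ρ = 8057 kg/m³
  material H: M = 5.08×10⁻³
  material J: M = 1.85×10⁻³
  material X: M = 1.76×10⁻³
  material L: M = 1.75×10⁻³
  material S: M = 1.55×10⁻³
  material C: M = 1.48×10⁻³
The maximum is for material H.

material H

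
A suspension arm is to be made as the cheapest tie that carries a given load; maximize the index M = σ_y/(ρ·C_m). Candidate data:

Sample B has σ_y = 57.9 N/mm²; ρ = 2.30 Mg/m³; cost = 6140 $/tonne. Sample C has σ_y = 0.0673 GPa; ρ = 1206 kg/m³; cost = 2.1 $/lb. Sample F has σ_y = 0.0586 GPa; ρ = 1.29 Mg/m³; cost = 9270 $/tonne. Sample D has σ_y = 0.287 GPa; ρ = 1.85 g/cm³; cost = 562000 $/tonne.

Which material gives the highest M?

sample C

Convert each candidate to consistent units, then evaluate M:
  sample B: σ_y = 57.90 MPa, ρ = 2300 kg/m³, cost = 6.140 $/kg
  sample C: σ_y = 67.30 MPa, ρ = 1206 kg/m³, cost = 4.630 $/kg
  sample F: σ_y = 58.60 MPa, ρ = 1290 kg/m³, cost = 9.270 $/kg
  sample D: σ_y = 287.0 MPa, ρ = 1850 kg/m³, cost = 562.0 $/kg
  sample C: M = 12.1 kN·m per $
  sample F: M = 4.90 kN·m per $
  sample B: M = 4.10 kN·m per $
  sample D: M = 0.276 kN·m per $
Sample C has the largest M.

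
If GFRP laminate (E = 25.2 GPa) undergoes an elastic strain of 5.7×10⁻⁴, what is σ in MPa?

σ = E·ε = 25200 MPa × 5.7×10⁻⁴ = 14.4 MPa.

14.4 MPa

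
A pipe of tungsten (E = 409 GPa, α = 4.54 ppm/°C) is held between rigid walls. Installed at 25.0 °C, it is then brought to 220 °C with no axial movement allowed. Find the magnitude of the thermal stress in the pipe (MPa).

ΔT = 195.0 K. Constrained thermal stress σ = E·α·ΔT = 409.0×10³ MPa × 4.54×10⁻⁶ × 195.0 = 362 MPa (compressive).

362 MPa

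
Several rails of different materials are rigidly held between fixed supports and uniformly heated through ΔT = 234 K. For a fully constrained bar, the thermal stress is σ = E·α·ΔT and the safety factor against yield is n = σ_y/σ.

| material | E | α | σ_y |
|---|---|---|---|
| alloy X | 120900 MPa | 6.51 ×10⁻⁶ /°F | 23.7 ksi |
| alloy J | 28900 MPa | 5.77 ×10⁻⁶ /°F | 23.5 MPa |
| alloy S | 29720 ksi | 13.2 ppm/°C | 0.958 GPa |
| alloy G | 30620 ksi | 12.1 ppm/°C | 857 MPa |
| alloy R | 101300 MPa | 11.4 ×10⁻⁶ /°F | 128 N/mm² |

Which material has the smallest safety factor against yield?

With everything in SI (GPa, ×10⁻⁶/K, MPa):
  alloy X: E = 120.9, α = 11.7, σ_y = 163.4 → σ = 332 MPa, n = 0.493
  alloy J: E = 28.90, α = 10.4, σ_y = 23.50 → σ = 70.2 MPa, n = 0.335
  alloy S: E = 204.9, α = 13.2, σ_y = 958.0 → σ = 633 MPa, n = 1.51
  alloy G: E = 211.1, α = 12.1, σ_y = 857.0 → σ = 598 MPa, n = 1.43
  alloy R: E = 101.3, α = 20.5, σ_y = 128.0 → σ = 486 MPa, n = 0.263
Smallest n: alloy R with n = 0.263.

alloy R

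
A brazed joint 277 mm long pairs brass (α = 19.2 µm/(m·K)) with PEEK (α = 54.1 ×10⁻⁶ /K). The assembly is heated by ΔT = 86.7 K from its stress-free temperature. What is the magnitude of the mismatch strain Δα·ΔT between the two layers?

Δα = |19.2 − 54.1|×10⁻⁶/K = 34.9×10⁻⁶/K.
Mismatch strain = Δα·ΔT = 34.9×10⁻⁶ × 86.7 = 3.03×10⁻³.

3.03×10⁻³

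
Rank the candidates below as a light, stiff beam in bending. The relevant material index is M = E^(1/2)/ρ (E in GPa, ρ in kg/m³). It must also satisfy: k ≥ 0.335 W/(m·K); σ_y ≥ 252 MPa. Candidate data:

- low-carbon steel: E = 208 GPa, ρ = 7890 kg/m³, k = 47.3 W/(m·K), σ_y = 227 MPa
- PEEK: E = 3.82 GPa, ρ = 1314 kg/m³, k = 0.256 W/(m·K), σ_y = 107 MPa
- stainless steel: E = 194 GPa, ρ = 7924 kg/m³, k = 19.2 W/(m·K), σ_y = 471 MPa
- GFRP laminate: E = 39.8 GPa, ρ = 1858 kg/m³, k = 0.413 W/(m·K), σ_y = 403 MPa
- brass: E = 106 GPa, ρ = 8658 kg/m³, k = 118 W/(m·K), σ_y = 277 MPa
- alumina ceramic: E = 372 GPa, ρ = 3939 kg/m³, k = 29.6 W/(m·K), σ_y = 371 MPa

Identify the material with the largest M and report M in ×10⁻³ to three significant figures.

alumina ceramic, M = 4.90×10⁻³

Screen on constraints: k ≥ 0.335 W/(m·K); σ_y ≥ 252 MPa. Survivors: stainless steel, GFRP laminate, brass, alumina ceramic.
Per-candidate index values:
  alumina ceramic: M = 4.90×10⁻³
  GFRP laminate: M = 3.40×10⁻³
  stainless steel: M = 1.76×10⁻³
  brass: M = 1.19×10⁻³
The maximum is for alumina ceramic.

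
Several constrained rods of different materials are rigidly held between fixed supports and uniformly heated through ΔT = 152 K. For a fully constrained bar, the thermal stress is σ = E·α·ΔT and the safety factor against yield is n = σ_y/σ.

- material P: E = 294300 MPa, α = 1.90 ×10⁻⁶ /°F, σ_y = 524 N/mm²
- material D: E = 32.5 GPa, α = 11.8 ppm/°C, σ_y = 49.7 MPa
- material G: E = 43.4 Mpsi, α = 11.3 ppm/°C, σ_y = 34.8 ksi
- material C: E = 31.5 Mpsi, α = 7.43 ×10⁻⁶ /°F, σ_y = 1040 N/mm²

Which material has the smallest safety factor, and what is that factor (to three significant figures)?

In consistent units (E in GPa, α in ×10⁻⁶/K, σ_y in MPa):
  material P: E = 294.3, α = 3.42, σ_y = 524.0 → σ = 153 MPa, n = 3.43
  material D: E = 32.50, α = 11.8, σ_y = 49.70 → σ = 58.3 MPa, n = 0.853
  material G: E = 299.2, α = 11.3, σ_y = 239.9 → σ = 514 MPa, n = 0.467
  material C: E = 217.2, α = 13.4, σ_y = 1040 → σ = 442 MPa, n = 2.36
Material G has the lowest safety factor, n = 0.467.

material G, n = 0.467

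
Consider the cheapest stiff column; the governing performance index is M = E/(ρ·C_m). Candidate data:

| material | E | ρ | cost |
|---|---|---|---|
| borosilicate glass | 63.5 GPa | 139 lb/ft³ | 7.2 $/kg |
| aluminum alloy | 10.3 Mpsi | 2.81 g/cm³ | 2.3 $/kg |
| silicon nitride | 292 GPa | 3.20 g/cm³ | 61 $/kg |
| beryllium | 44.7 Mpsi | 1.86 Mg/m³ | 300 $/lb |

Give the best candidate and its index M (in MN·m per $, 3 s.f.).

Normalizing units and computing the index:
  borosilicate glass: E = 63.50 GPa, ρ = 2227 kg/m³, cost = 7.200 $/kg
  aluminum alloy: E = 71.02 GPa, ρ = 2810 kg/m³, cost = 2.300 $/kg
  silicon nitride: E = 292.0 GPa, ρ = 3200 kg/m³, cost = 61.00 $/kg
  beryllium: E = 308.2 GPa, ρ = 1860 kg/m³, cost = 661.4 $/kg
  aluminum alloy: M = 11.0 MN·m per $
  borosilicate glass: M = 3.96 MN·m per $
  silicon nitride: M = 1.50 MN·m per $
  beryllium: M = 0.251 MN·m per $
The maximum is for aluminum alloy.

aluminum alloy, M = 11.0 MN·m per $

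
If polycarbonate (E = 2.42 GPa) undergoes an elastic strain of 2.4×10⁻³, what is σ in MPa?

5.81 MPa

σ = E·ε = 2420 MPa × 2.4×10⁻³ = 5.81 MPa.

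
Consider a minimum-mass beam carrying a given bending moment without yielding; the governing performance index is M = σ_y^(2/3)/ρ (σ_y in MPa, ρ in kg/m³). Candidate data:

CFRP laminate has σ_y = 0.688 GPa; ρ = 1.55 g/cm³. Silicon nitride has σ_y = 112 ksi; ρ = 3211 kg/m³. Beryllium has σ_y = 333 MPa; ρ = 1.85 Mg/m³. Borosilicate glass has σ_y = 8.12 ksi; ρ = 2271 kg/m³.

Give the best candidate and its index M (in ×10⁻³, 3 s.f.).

CFRP laminate, M = 50.3×10⁻³

Normalizing units and computing the index:
  CFRP laminate: σ_y = 688.0 MPa, ρ = 1550 kg/m³
  silicon nitride: σ_y = 772.2 MPa, ρ = 3211 kg/m³
  beryllium: σ_y = 333.0 MPa, ρ = 1850 kg/m³
  borosilicate glass: σ_y = 55.99 MPa, ρ = 2271 kg/m³
  CFRP laminate: M = 50.3×10⁻³
  silicon nitride: M = 26.2×10⁻³
  beryllium: M = 26.0×10⁻³
  borosilicate glass: M = 6.44×10⁻³
CFRP laminate has the largest M.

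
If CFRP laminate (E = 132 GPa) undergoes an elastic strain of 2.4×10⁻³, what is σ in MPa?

317 MPa

σ = E·ε = 132000 MPa × 2.4×10⁻³ = 317 MPa.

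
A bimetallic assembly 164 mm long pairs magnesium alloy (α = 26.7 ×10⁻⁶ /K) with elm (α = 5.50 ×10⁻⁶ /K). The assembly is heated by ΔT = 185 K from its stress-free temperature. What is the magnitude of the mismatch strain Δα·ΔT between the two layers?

Δα = |26.7 − 5.50|×10⁻⁶/K = 21.2×10⁻⁶/K.
Mismatch strain = Δα·ΔT = 21.2×10⁻⁶ × 185.0 = 3.92×10⁻³.

3.92×10⁻³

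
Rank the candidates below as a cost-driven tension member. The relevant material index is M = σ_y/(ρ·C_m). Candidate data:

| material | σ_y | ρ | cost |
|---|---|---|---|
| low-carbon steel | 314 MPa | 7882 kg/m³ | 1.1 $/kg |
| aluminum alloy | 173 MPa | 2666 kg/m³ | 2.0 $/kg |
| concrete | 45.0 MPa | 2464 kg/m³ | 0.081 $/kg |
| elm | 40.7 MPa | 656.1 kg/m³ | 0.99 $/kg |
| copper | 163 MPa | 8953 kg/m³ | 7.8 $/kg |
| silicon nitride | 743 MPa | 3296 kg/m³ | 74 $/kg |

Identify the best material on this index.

concrete

Computing M directly (units already consistent):
  concrete: M = 225 kN·m per $
  elm: M = 62.7 kN·m per $
  low-carbon steel: M = 36.2 kN·m per $
  aluminum alloy: M = 32.4 kN·m per $
  silicon nitride: M = 3.05 kN·m per $
  copper: M = 2.33 kN·m per $
Concrete has the largest M.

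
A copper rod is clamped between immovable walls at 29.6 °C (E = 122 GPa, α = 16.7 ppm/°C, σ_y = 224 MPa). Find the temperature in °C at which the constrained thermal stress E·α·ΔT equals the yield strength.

E·α·ΔT = 224.0 MPa ⇒ ΔT = 224.0 / (122.0×10³ × 16.7×10⁻⁶) = 109.9 K.
T = 29.6 + 109.9 = 139.5 °C.

140 °C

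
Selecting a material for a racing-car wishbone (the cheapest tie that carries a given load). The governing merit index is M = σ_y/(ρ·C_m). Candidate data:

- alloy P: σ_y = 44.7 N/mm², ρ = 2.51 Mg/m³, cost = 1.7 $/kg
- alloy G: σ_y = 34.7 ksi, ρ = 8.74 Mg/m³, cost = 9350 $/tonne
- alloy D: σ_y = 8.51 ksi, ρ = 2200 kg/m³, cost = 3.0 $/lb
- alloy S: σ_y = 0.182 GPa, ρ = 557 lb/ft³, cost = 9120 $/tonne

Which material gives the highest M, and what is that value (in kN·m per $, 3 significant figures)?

alloy P, M = 10.5 kN·m per $

Normalizing units and computing the index:
  alloy P: σ_y = 44.70 MPa, ρ = 2510 kg/m³, cost = 1.700 $/kg
  alloy G: σ_y = 239.2 MPa, ρ = 8740 kg/m³, cost = 9.350 $/kg
  alloy D: σ_y = 58.67 MPa, ρ = 2200 kg/m³, cost = 6.614 $/kg
  alloy S: σ_y = 182.0 MPa, ρ = 8922 kg/m³, cost = 9.120 $/kg
  alloy P: M = 10.5 kN·m per $
  alloy D: M = 4.03 kN·m per $
  alloy G: M = 2.93 kN·m per $
  alloy S: M = 2.24 kN·m per $
Highest index: alloy P.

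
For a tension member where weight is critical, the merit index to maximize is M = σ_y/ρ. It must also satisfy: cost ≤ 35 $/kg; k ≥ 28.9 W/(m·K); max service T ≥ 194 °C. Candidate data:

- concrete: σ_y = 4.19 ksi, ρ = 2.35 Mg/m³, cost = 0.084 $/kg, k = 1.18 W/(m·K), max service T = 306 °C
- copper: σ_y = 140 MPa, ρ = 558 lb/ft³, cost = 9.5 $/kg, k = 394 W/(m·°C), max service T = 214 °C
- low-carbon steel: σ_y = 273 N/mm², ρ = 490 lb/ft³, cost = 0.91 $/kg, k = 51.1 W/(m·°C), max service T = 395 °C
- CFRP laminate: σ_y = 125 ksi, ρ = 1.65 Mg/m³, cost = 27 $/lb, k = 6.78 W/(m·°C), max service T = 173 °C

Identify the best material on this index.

low-carbon steel

Screen on constraints: cost ≤ 35 $/kg; k ≥ 28.9 W/(m·K); max service T ≥ 194 °C. Survivors: copper, low-carbon steel.
After converting to SI:
  copper: σ_y = 140.0 MPa, ρ = 8938 kg/m³
  low-carbon steel: σ_y = 273.0 MPa, ρ = 7849 kg/m³
  low-carbon steel: M = 34.8 kN·m/kg
  copper: M = 15.7 kN·m/kg
The maximum is for low-carbon steel.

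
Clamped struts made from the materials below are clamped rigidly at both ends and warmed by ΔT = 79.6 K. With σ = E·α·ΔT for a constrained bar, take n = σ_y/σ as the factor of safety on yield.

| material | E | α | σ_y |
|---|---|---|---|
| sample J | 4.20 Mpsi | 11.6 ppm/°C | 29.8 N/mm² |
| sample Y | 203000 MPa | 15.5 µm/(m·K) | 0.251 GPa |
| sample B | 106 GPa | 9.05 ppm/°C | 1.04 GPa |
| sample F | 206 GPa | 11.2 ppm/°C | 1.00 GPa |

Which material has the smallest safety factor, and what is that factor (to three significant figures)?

Converting E to GPa, α to ×10⁻⁶/K, σ_y to MPa, then σ and n for each:
  sample J: E = 28.96, α = 11.6, σ_y = 29.80 → σ = 26.7 MPa, n = 1.11
  sample Y: E = 203.0, α = 15.5, σ_y = 251.0 → σ = 250 MPa, n = 1.00
  sample B: E = 106.0, α = 9.05, σ_y = 1040 → σ = 76.4 MPa, n = 13.6
  sample F: E = 206.0, α = 11.2, σ_y = 1000 → σ = 184 MPa, n = 5.45
Sample Y has the lowest safety factor, n = 1.00.

sample Y, n = 1.00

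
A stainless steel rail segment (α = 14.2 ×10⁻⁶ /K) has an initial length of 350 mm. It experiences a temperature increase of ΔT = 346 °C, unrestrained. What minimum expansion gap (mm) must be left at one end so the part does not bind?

1.72 mm

ΔL = α·L₀·ΔT = 14.2×10⁻⁶ × 350 mm × 346.0 K = 1.72 mm.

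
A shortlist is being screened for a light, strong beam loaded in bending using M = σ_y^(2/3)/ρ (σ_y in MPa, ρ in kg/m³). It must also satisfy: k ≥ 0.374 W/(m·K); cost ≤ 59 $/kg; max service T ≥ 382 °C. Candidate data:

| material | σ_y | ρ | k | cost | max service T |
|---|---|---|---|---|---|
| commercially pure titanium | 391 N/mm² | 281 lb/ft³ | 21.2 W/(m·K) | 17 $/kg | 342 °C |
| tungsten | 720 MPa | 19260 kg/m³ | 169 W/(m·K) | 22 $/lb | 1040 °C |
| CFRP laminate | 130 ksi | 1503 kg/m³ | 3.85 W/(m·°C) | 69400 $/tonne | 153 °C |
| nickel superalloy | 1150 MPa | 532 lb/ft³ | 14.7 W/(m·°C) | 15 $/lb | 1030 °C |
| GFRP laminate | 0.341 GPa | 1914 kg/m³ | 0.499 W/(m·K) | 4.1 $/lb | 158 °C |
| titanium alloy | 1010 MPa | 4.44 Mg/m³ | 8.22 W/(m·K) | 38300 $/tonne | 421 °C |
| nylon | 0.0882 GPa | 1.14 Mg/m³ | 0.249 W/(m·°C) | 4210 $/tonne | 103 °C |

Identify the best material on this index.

titanium alloy

Screen on constraints: k ≥ 0.374 W/(m·K); cost ≤ 59 $/kg; max service T ≥ 382 °C. Survivors: tungsten, nickel superalloy, titanium alloy.
After converting to SI:
  tungsten: σ_y = 720.0 MPa, ρ = 19260 kg/m³
  nickel superalloy: σ_y = 1150 MPa, ρ = 8522 kg/m³
  titanium alloy: σ_y = 1010 MPa, ρ = 4440 kg/m³
  titanium alloy: M = 22.7×10⁻³
  nickel superalloy: M = 12.9×10⁻³
  tungsten: M = 4.17×10⁻³
Titanium alloy ranks first.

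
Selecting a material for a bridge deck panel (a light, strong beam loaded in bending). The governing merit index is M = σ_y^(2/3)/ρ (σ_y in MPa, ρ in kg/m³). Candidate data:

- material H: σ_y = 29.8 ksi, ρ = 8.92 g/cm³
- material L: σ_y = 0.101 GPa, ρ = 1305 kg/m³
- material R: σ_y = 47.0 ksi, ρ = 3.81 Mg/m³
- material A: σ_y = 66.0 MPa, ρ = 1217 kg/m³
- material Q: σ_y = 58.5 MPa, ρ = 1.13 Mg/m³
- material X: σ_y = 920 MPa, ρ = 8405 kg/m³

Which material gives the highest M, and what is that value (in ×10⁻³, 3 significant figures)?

material L, M = 16.6×10⁻³

Convert each candidate to consistent units, then evaluate M:
  material H: σ_y = 205.5 MPa, ρ = 8920 kg/m³
  material L: σ_y = 101.0 MPa, ρ = 1305 kg/m³
  material R: σ_y = 324.1 MPa, ρ = 3810 kg/m³
  material A: σ_y = 66.00 MPa, ρ = 1217 kg/m³
  material Q: σ_y = 58.50 MPa, ρ = 1130 kg/m³
  material X: σ_y = 920.0 MPa, ρ = 8405 kg/m³
  material L: M = 16.6×10⁻³
  material A: M = 13.4×10⁻³
  material Q: M = 13.3×10⁻³
  material R: M = 12.4×10⁻³
  material X: M = 11.3×10⁻³
  material H: M = 3.90×10⁻³
Material L ranks first.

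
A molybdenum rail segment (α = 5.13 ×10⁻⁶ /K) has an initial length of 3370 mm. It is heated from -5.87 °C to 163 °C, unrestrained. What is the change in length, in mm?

2.92 mm

ΔT = 163 − (-5.87) = 168.9 K.
ΔL = α·L₀·ΔT = 5.13×10⁻⁶ × 3370 mm × 168.9 K = 2.92 mm.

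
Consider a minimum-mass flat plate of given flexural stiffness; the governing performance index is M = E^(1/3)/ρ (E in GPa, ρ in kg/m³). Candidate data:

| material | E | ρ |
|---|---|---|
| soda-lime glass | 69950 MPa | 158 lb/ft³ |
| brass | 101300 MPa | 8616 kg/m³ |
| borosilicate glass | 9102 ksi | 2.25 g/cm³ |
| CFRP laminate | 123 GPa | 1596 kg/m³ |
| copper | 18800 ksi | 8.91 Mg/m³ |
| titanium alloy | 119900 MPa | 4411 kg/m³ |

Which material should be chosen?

CFRP laminate

Normalizing units and computing the index:
  soda-lime glass: E = 69.95 GPa, ρ = 2531 kg/m³
  brass: E = 101.3 GPa, ρ = 8616 kg/m³
  borosilicate glass: E = 62.76 GPa, ρ = 2250 kg/m³
  CFRP laminate: E = 123.0 GPa, ρ = 1596 kg/m³
  copper: E = 129.6 GPa, ρ = 8910 kg/m³
  titanium alloy: E = 119.9 GPa, ρ = 4411 kg/m³
  CFRP laminate: M = 3.12×10⁻³
  borosilicate glass: M = 1.77×10⁻³
  soda-lime glass: M = 1.63×10⁻³
  titanium alloy: M = 1.12×10⁻³
  copper: M = 0.568×10⁻³
  brass: M = 0.541×10⁻³
CFRP laminate ranks first.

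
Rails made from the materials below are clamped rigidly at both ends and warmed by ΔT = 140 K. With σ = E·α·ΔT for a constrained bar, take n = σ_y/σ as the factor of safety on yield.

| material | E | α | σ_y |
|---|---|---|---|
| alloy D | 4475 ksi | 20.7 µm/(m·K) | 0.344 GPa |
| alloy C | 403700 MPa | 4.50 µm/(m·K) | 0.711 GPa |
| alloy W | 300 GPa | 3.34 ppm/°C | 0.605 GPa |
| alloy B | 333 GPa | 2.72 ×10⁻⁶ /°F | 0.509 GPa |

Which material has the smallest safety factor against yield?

alloy B

In consistent units (E in GPa, α in ×10⁻⁶/K, σ_y in MPa):
  alloy D: E = 30.85, α = 20.7, σ_y = 344.0 → σ = 89.4 MPa, n = 3.85
  alloy C: E = 403.7, α = 4.50, σ_y = 711.0 → σ = 254 MPa, n = 2.80
  alloy W: E = 300.0, α = 3.34, σ_y = 605.0 → σ = 140 MPa, n = 4.31
  alloy B: E = 333.0, α = 4.90, σ_y = 509.0 → σ = 228 MPa, n = 2.23
Alloy B has the lowest safety factor, n = 2.23.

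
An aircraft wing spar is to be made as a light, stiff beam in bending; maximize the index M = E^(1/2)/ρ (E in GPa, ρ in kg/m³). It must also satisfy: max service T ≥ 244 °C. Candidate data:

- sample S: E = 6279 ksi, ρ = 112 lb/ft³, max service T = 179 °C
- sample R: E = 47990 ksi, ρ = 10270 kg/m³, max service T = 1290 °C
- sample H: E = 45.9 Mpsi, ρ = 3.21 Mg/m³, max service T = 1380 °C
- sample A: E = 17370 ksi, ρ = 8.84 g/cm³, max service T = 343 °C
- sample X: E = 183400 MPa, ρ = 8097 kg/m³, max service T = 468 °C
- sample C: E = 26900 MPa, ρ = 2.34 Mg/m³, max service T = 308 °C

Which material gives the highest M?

sample H

Screen on constraints: max service T ≥ 244 °C. Survivors: sample R, sample H, sample A, sample X, sample C.
After converting to SI:
  sample R: E = 330.9 GPa, ρ = 10270 kg/m³
  sample H: E = 316.5 GPa, ρ = 3210 kg/m³
  sample A: E = 119.8 GPa, ρ = 8840 kg/m³
  sample X: E = 183.4 GPa, ρ = 8097 kg/m³
  sample C: E = 26.90 GPa, ρ = 2340 kg/m³
  sample H: M = 5.54×10⁻³
  sample C: M = 2.22×10⁻³
  sample R: M = 1.77×10⁻³
  sample X: M = 1.67×10⁻³
  sample A: M = 1.24×10⁻³
The maximum is for sample H.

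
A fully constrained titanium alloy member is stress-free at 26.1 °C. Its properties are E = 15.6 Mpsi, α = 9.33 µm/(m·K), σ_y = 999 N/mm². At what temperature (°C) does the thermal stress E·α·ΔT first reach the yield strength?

1020 °C

E = 15.6 Mpsi = 107.6 GPa.
σ_y = 999 N/mm² = 999.0 MPa.
E·α·ΔT = 999.0 MPa ⇒ ΔT = 999.0 / (107.6×10³ × 9.33×10⁻⁶) = 995.5 K.
T = 26.1 + 995.5 = 1022 °C.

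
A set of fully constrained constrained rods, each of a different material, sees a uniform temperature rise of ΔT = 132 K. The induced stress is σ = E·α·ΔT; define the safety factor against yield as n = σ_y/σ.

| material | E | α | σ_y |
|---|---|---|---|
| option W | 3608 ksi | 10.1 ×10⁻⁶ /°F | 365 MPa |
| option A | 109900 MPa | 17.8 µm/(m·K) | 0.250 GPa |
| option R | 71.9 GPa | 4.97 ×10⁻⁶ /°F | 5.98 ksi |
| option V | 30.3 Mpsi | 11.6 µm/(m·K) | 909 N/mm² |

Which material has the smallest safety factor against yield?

option R

With everything in SI (GPa, ×10⁻⁶/K, MPa):
  option W: E = 24.88, α = 18.2, σ_y = 365.0 → σ = 59.7 MPa, n = 6.11
  option A: E = 109.9, α = 17.8, σ_y = 250.0 → σ = 258 MPa, n = 0.968
  option R: E = 71.90, α = 8.95, σ_y = 41.23 → σ = 84.9 MPa, n = 0.486
  option V: E = 208.9, α = 11.6, σ_y = 909.0 → σ = 320 MPa, n = 2.84
The minimum is option R at n = 0.486.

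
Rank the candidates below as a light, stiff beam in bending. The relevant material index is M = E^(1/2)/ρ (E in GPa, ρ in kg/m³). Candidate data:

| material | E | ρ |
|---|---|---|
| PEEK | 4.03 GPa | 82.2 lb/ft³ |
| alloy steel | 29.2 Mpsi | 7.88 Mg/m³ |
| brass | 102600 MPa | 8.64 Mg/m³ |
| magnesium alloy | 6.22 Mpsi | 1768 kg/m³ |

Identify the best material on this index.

Putting every candidate on a common basis:
  PEEK: E = 4.030 GPa, ρ = 1317 kg/m³
  alloy steel: E = 201.3 GPa, ρ = 7880 kg/m³
  brass: E = 102.6 GPa, ρ = 8640 kg/m³
  magnesium alloy: E = 42.89 GPa, ρ = 1768 kg/m³
  magnesium alloy: M = 3.70×10⁻³
  alloy steel: M = 1.80×10⁻³
  PEEK: M = 1.52×10⁻³
  brass: M = 1.17×10⁻³
Highest index: magnesium alloy.

magnesium alloy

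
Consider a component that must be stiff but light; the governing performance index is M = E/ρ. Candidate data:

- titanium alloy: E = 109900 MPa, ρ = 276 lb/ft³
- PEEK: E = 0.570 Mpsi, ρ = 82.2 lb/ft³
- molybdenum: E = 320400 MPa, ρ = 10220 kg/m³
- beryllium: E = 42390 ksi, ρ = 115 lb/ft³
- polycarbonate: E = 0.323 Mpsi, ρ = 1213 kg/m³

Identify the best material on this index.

After converting to SI:
  titanium alloy: E = 109.9 GPa, ρ = 4421 kg/m³
  PEEK: E = 3.930 GPa, ρ = 1317 kg/m³
  molybdenum: E = 320.4 GPa, ρ = 10220 kg/m³
  beryllium: E = 292.3 GPa, ρ = 1842 kg/m³
  polycarbonate: E = 2.227 GPa, ρ = 1213 kg/m³
  beryllium: M = 159 MN·m/kg
  molybdenum: M = 31.4 MN·m/kg
  titanium alloy: M = 24.9 MN·m/kg
  PEEK: M = 2.98 MN·m/kg
  polycarbonate: M = 1.84 MN·m/kg
Highest index: beryllium.

beryllium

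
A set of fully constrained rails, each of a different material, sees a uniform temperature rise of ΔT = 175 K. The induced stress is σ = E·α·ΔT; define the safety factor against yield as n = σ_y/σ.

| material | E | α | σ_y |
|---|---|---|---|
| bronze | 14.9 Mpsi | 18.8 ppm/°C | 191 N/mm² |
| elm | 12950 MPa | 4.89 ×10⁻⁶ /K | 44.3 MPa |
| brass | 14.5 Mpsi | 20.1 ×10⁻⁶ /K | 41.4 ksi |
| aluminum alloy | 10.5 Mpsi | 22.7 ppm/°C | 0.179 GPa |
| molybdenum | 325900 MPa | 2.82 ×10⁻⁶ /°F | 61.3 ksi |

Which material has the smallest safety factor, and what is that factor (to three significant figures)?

bronze, n = 0.565

Converting E to GPa, α to ×10⁻⁶/K, σ_y to MPa, then σ and n for each:
  bronze: E = 102.7, α = 18.8, σ_y = 191.0 → σ = 338 MPa, n = 0.565
  elm: E = 12.95, α = 4.89, σ_y = 44.30 → σ = 11.1 MPa, n = 4.00
  brass: E = 99.97, α = 20.1, σ_y = 285.4 → σ = 352 MPa, n = 0.812
  aluminum alloy: E = 72.39, α = 22.7, σ_y = 179.0 → σ = 288 MPa, n = 0.622
  molybdenum: E = 325.9, α = 5.08, σ_y = 422.6 → σ = 289 MPa, n = 1.46
Bronze has the lowest safety factor, n = 0.565.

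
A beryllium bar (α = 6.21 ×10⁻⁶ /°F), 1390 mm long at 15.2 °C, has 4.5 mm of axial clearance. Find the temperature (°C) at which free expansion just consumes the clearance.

α = 6.21×10⁻⁶/°F × 9/5 = 11.2×10⁻⁶/K.
α·L₀·ΔT = 4.5 mm ⇒ ΔT = 4.5 / (11.2×10⁻⁶ × 1390.0) = 289.6 K.
T = 15.2 + 289.6 = 304.8 °C.

305 °C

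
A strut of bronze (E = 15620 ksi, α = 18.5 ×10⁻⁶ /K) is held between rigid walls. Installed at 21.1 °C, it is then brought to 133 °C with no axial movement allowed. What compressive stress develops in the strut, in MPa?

223 MPa

E = 15620 ksi = 107.7 GPa.
ΔT = 111.9 K. Constrained thermal stress σ = E·α·ΔT = 107.7×10³ MPa × 18.5×10⁻⁶ × 111.9 = 223 MPa (compressive).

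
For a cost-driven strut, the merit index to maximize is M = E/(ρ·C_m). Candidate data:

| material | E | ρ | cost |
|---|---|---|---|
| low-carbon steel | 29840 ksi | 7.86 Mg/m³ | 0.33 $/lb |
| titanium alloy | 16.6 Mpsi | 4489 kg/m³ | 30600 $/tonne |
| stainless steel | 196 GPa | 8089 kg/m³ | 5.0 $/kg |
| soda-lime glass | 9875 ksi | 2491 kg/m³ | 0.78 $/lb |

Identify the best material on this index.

low-carbon steel

Normalizing units and computing the index:
  low-carbon steel: E = 205.7 GPa, ρ = 7860 kg/m³, cost = 0.7275 $/kg
  titanium alloy: E = 114.5 GPa, ρ = 4489 kg/m³, cost = 30.60 $/kg
  stainless steel: E = 196.0 GPa, ρ = 8089 kg/m³, cost = 5.000 $/kg
  soda-lime glass: E = 68.09 GPa, ρ = 2491 kg/m³, cost = 1.720 $/kg
  low-carbon steel: M = 36.0 MN·m per $
  soda-lime glass: M = 15.9 MN·m per $
  stainless steel: M = 4.85 MN·m per $
  titanium alloy: M = 0.833 MN·m per $
Low-carbon steel ranks first.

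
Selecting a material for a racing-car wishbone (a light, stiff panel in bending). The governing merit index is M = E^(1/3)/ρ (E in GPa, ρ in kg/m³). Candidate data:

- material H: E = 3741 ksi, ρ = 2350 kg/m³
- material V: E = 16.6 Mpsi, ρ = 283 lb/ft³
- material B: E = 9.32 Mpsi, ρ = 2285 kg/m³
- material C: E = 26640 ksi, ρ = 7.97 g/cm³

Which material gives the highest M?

In SI units:
  material H: E = 25.79 GPa, ρ = 2350 kg/m³
  material V: E = 114.5 GPa, ρ = 4533 kg/m³
  material B: E = 64.26 GPa, ρ = 2285 kg/m³
  material C: E = 183.7 GPa, ρ = 7970 kg/m³
  material B: M = 1.75×10⁻³
  material H: M = 1.26×10⁻³
  material V: M = 1.07×10⁻³
  material C: M = 0.713×10⁻³
Material B has the largest M.

material B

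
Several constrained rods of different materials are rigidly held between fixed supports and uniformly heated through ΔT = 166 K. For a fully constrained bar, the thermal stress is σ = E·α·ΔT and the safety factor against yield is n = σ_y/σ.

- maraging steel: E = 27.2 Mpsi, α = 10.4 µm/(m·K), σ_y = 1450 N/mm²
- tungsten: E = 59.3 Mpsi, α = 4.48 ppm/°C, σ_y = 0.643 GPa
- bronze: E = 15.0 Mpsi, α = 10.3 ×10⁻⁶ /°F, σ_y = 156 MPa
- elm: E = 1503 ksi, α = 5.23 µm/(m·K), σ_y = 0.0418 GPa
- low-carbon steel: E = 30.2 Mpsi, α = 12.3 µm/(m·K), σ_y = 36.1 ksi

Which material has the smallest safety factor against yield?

With everything in SI (GPa, ×10⁻⁶/K, MPa):
  maraging steel: E = 187.5, α = 10.4, σ_y = 1450 → σ = 324 MPa, n = 4.48
  tungsten: E = 408.9, α = 4.48, σ_y = 643.0 → σ = 304 MPa, n = 2.11
  bronze: E = 103.4, α = 18.5, σ_y = 156.0 → σ = 318 MPa, n = 0.490
  elm: E = 10.36, α = 5.23, σ_y = 41.80 → σ = 9.00 MPa, n = 4.65
  low-carbon steel: E = 208.2, α = 12.3, σ_y = 248.9 → σ = 425 MPa, n = 0.585
Smallest n: bronze with n = 0.490.

bronze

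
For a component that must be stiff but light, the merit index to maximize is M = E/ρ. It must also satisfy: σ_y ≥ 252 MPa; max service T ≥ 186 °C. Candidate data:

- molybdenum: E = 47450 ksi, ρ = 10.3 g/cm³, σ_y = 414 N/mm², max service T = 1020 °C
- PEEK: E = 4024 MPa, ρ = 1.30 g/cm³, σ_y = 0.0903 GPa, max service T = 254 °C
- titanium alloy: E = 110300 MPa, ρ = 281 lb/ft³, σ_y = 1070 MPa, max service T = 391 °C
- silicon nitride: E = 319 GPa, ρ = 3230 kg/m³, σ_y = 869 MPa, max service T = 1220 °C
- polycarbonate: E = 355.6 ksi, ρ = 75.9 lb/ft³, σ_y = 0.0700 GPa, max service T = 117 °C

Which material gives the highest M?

silicon nitride

Screen on constraints: σ_y ≥ 252 MPa; max service T ≥ 186 °C. Survivors: molybdenum, titanium alloy, silicon nitride.
After converting to SI:
  molybdenum: E = 327.2 GPa, ρ = 10300 kg/m³
  titanium alloy: E = 110.3 GPa, ρ = 4501 kg/m³
  silicon nitride: E = 319.0 GPa, ρ = 3230 kg/m³
  silicon nitride: M = 98.8 MN·m/kg
  molybdenum: M = 31.8 MN·m/kg
  titanium alloy: M = 24.5 MN·m/kg
Silicon nitride ranks first.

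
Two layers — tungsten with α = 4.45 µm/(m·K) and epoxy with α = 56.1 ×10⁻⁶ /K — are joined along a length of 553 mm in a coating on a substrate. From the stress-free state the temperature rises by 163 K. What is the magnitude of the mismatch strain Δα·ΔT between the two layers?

8.42×10⁻³

Δα = |4.45 − 56.1|×10⁻⁶/K = 51.6×10⁻⁶/K.
Mismatch strain = Δα·ΔT = 51.6×10⁻⁶ × 163.0 = 8.42×10⁻³.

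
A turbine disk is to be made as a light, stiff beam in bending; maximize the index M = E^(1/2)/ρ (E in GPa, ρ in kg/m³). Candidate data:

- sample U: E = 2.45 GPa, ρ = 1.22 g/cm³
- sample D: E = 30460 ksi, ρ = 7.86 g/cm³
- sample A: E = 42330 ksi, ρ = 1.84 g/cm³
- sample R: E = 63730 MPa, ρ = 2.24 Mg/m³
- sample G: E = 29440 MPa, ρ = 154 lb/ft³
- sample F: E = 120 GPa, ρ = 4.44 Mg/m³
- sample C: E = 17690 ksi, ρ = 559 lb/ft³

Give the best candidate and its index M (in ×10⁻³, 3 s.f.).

Convert each candidate to consistent units, then evaluate M:
  sample U: E = 2.450 GPa, ρ = 1220 kg/m³
  sample D: E = 210.0 GPa, ρ = 7860 kg/m³
  sample A: E = 291.9 GPa, ρ = 1840 kg/m³
  sample R: E = 63.73 GPa, ρ = 2240 kg/m³
  sample G: E = 29.44 GPa, ρ = 2467 kg/m³
  sample F: E = 120.0 GPa, ρ = 4440 kg/m³
  sample C: E = 122.0 GPa, ρ = 8954 kg/m³
  sample A: M = 9.28×10⁻³
  sample R: M = 3.56×10⁻³
  sample F: M = 2.47×10⁻³
  sample G: M = 2.20×10⁻³
  sample D: M = 1.84×10⁻³
  sample U: M = 1.28×10⁻³
  sample C: M = 1.23×10⁻³
The maximum is for sample A.

sample A, M = 9.28×10⁻³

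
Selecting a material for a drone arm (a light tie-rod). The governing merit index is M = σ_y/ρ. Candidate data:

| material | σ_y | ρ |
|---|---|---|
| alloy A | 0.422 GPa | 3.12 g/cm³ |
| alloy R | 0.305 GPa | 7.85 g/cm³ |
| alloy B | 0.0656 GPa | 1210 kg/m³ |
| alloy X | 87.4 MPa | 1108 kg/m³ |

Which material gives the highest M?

After converting to SI:
  alloy A: σ_y = 422.0 MPa, ρ = 3120 kg/m³
  alloy R: σ_y = 305.0 MPa, ρ = 7850 kg/m³
  alloy B: σ_y = 65.60 MPa, ρ = 1210 kg/m³
  alloy X: σ_y = 87.40 MPa, ρ = 1108 kg/m³
  alloy A: M = 135 kN·m/kg
  alloy X: M = 78.9 kN·m/kg
  alloy B: M = 54.2 kN·m/kg
  alloy R: M = 38.9 kN·m/kg
Highest index: alloy A.

alloy A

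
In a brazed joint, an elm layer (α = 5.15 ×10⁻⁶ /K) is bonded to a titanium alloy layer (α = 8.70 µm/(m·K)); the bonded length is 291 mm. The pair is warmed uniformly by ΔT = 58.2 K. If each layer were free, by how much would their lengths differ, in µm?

60.1 µm

Δα = |5.15 − 8.70|×10⁻⁶/K = 3.55×10⁻⁶/K.
ΔL_mismatch = Δα·L·ΔT = 3.55×10⁻⁶ × 291.0 mm × 58.2 K = 60.1 µm.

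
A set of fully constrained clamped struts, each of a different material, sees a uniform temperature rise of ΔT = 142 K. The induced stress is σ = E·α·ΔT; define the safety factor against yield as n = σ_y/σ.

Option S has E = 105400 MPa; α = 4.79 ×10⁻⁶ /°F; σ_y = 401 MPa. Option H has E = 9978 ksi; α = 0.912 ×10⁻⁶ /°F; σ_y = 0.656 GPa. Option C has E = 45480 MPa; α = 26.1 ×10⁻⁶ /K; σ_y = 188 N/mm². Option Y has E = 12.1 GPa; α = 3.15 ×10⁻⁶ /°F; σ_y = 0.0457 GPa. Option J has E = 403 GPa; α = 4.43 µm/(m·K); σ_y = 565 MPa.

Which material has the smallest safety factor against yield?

Per material, after unit conversion:
  option S: E = 105.4, α = 8.62, σ_y = 401.0 → σ = 129 MPa, n = 3.11
  option H: E = 68.80, α = 1.64, σ_y = 656.0 → σ = 16.0 MPa, n = 40.9
  option C: E = 45.48, α = 26.1, σ_y = 188.0 → σ = 169 MPa, n = 1.12
  option Y: E = 12.10, α = 5.67, σ_y = 45.70 → σ = 9.74 MPa, n = 4.69
  option J: E = 403.0, α = 4.43, σ_y = 565.0 → σ = 254 MPa, n = 2.23
The minimum is option C at n = 1.12.

option C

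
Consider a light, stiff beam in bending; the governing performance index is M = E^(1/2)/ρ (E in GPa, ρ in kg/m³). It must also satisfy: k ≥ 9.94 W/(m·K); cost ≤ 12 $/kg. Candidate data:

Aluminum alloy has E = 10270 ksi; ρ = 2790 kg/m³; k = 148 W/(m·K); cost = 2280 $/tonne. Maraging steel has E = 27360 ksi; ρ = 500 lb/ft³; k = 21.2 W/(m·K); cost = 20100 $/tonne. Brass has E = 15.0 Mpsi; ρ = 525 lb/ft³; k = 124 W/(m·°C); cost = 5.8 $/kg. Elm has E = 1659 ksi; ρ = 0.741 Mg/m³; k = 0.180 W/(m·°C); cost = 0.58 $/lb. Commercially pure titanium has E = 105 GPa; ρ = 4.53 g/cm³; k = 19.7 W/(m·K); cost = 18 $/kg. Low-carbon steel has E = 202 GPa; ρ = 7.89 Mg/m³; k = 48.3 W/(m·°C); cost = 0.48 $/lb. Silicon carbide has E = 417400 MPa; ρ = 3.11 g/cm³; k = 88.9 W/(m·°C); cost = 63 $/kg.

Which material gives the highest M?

Screen on constraints: k ≥ 9.94 W/(m·K); cost ≤ 12 $/kg. Survivors: aluminum alloy, brass, low-carbon steel.
Convert each candidate to consistent units, then evaluate M:
  aluminum alloy: E = 70.81 GPa, ρ = 2790 kg/m³
  brass: E = 103.4 GPa, ρ = 8410 kg/m³
  low-carbon steel: E = 202.0 GPa, ρ = 7890 kg/m³
  aluminum alloy: M = 3.02×10⁻³
  low-carbon steel: M = 1.80×10⁻³
  brass: M = 1.21×10⁻³
Aluminum alloy ranks first.

aluminum alloy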